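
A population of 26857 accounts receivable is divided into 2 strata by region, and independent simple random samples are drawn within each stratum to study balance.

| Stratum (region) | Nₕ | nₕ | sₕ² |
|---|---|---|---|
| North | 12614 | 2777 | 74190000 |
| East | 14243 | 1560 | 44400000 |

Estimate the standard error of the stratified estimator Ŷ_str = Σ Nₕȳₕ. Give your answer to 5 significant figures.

Var(Ŷ_str) = Σₕ Nₕ²(1 − fₕ)sₕ²/nₕ.
North: 12614²·(1 − 2777/12614)·74190000/2777 = 3.3150111 × 10^12.
East: 14243²·(1 − 1560/14243)·44400000/1560 = 5.1414053 × 10^12.
Sum = 8.4564164 × 10^12.
SE = √(8.4564164 × 10^12) = 2.9080 × 10^6.

2.9080 × 10^6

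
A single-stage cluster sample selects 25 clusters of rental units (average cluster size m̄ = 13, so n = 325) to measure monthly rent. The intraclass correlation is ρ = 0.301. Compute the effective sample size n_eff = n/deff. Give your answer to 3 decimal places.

deff = 1 + (13 − 1)·0.301 = 1 + 3.612 = 4.612.
n_eff = 325 / 4.612 = 70.468.

70.468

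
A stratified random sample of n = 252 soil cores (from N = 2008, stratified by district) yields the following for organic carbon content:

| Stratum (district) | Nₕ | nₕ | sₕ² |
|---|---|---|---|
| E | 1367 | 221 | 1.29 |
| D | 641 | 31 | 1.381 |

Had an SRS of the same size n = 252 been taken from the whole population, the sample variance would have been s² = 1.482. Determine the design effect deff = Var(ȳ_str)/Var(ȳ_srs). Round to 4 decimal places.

1.2810

Var(ȳ_str) = Σ Wₕ²(1−fₕ)sₕ²/nₕ with Wₕ = Nₕ/2008:
  E: (1367/2008)²·(1−221/1367)·1.29/221 = 0.0022678961
  D: (641/2008)²·(1−31/641)·1.381/31 = 0.0043200864
  → Var(ȳ_str) = 0.0065879825.
Var(ȳ_srs) = (1 − 252/2008)·1.482/252 = 0.0051429046.
deff = 0.0065879825 / 0.0051429046 = 1.2810.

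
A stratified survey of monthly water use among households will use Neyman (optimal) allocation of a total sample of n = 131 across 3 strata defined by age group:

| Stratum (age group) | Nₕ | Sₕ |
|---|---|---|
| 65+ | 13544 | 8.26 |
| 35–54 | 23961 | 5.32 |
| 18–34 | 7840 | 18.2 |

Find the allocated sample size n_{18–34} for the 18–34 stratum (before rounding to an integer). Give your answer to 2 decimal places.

48.93

Neyman allocation: nₕ = n·NₕSₕ / Σⱼ NⱼSⱼ.
Σ NⱼSⱼ = 13544·8.26 + 23961·5.32 + 7840·18.2 = 382033.96.
n_{18–34} = 131·7840·18.2 / 382033.96 = 48.93.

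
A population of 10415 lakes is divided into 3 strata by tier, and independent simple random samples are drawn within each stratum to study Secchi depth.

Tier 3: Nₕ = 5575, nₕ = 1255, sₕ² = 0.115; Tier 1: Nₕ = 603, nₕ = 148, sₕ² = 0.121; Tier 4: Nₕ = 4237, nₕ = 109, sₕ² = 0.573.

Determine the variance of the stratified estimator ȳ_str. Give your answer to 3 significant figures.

Var(ȳ_str) = Σₕ Wₕ²(1 − fₕ)sₕ²/nₕ with Wₕ = Nₕ/N, N = 10415.
Tier 3: Wₕ = 0.53528565; term = 0.53528565²·(1 − 0.22511211)·0.115/1255 = 2.0345304 × 10^-5.
Tier 1: Wₕ = 0.05789726; term = 0.05789726²·(1 − 0.24543947)·0.121/148 = 2.0679204 × 10^-6.
Tier 4: Wₕ = 0.40681709; term = 0.40681709²·(1 − 0.02572575)·0.573/109 = 8.4763275 × 10^-4.
Sum = 8.7004597 × 10^-4.

8.70 × 10^-4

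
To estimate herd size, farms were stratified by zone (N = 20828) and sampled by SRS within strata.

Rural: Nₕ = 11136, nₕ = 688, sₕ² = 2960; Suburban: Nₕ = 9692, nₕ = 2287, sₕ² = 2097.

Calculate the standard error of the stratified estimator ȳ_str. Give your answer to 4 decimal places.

1.1426

Var(ȳ_str) = Σₕ Wₕ²(1 − fₕ)sₕ²/nₕ with Wₕ = Nₕ/N, N = 20828.
Rural: Wₕ = 0.53466487; term = 0.53466487²·(1 − 0.06178161)·2960/688 = 1.1539062.
Suburban: Wₕ = 0.46533513; term = 0.46533513²·(1 − 0.23596781)·2097/2287 = 0.15169651.
Sum = 1.3056027.
SE = √(1.3056027) = 1.1426.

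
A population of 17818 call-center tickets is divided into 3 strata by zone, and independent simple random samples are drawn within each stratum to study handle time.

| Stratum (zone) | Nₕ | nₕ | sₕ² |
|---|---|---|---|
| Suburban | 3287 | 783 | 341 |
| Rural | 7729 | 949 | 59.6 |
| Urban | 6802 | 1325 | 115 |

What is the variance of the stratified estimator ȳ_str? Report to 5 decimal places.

0.03184

Var(ȳ_str) = Σₕ Wₕ²(1 − fₕ)sₕ²/nₕ with Wₕ = Nₕ/N, N = 17818.
Suburban: Wₕ = 0.18447637; term = 0.18447637²·(1 − 0.23821113)·341/783 = 0.011290385.
Rural: Wₕ = 0.43377483; term = 0.43377483²·(1 − 0.12278432)·59.6/949 = 0.010366094.
Urban: Wₕ = 0.38174879; term = 0.38174879²·(1 − 0.19479565)·115/1325 = 0.010184587.
Sum = 0.031841066.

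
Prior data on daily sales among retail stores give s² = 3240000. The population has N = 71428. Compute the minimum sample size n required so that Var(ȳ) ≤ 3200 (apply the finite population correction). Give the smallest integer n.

Without fpc, n₀ = s²/D = 3240000/3200 = 1012.5000.
With fpc, (1 − n/N)·s²/n ≤ D requires n ≥ n₀/(1 + n₀/N) = 1012.5000/(1 + 1012.5000/71428) = 998.3483.
Rounding up, n = 999.

999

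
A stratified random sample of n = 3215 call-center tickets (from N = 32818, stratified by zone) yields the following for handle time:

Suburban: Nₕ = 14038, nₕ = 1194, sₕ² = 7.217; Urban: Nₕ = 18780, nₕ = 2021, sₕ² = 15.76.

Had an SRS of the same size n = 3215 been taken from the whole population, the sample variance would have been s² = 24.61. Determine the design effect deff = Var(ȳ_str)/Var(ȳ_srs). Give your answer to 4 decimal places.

0.4766

Var(ȳ_str) = Σ Wₕ²(1−fₕ)sₕ²/nₕ with Wₕ = Nₕ/32818:
  Suburban: (14038/32818)²·(1−1194/14038)·7.217/1194 = 0.0010118909
  Urban: (18780/32818)²·(1−2021/18780)·15.76/2021 = 0.0022788166
  → Var(ȳ_str) = 0.0032907075.
Var(ȳ_srs) = (1 − 3215/32818)·24.61/3215 = 0.00690485.
deff = 0.0032907075 / 0.00690485 = 0.4766.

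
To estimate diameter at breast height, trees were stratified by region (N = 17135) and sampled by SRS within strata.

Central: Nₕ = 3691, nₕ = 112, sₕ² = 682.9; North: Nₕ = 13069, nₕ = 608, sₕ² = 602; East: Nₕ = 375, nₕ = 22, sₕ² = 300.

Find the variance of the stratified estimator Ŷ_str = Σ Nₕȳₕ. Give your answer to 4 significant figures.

Var(Ŷ_str) = Σₕ Nₕ²(1 − fₕ)sₕ²/nₕ.
Central: 3691²·(1 − 112/3691)·682.9/112 = 8.0546159 × 10^7.
North: 13069²·(1 − 608/13069)·602/608 = 1.6124571 × 10^8.
East: 375²·(1 − 22/375)·300/22 = 1.8051136 × 10^6.
Sum = 2.4359698 × 10^8.

2.436 × 10^8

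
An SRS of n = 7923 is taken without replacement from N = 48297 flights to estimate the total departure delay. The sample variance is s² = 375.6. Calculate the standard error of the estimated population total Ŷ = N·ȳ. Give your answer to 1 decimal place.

9614.5

Var(Ŷ) = N²·Var(ȳ) = N²·(1 − n/N)·s²/n.
f = 7923/48297 = 0.16404746; Var(ȳ) = 0.83595254·375.6/7923 = 0.039629405.
Var(Ŷ) = 48297² · 0.039629405 = 9.2439558 × 10^7.
SE(Ŷ) = √(9.2439558 × 10^7) = 9614.5.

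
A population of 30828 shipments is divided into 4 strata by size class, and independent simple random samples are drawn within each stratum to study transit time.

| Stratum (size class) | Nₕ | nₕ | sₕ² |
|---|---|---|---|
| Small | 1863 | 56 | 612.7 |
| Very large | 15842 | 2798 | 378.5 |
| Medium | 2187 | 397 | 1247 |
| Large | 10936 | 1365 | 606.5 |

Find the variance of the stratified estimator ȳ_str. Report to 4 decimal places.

0.1300

Var(ȳ_str) = Σₕ Wₕ²(1 − fₕ)sₕ²/nₕ with Wₕ = Nₕ/N, N = 30828.
Small: Wₕ = 0.06043207; term = 0.06043207²·(1 − 0.03005904)·612.7/56 = 0.038756108.
Very large: Wₕ = 0.51388348; term = 0.51388348²·(1 − 0.17661911)·378.5/2798 = 0.029413606.
Medium: Wₕ = 0.07094200; term = 0.07094200²·(1 − 0.18152721)·1247/397 = 0.012938593.
Large: Wₕ = 0.35474244; term = 0.35474244²·(1 − 0.12481712)·606.5/1365 = 0.048935414.
Sum = 0.13004372.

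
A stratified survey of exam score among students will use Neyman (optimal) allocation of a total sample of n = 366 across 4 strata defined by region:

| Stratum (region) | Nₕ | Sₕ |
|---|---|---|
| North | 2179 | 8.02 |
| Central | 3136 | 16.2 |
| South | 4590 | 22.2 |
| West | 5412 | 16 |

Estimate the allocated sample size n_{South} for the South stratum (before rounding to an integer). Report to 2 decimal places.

Neyman allocation: nₕ = n·NₕSₕ / Σⱼ NⱼSⱼ.
Σ NⱼSⱼ = 2179·8.02 + 3136·16.2 + 4590·22.2 + 5412·16 = 256768.78.
n_{South} = 366·4590·22.2 / 256768.78 = 145.25.

145.25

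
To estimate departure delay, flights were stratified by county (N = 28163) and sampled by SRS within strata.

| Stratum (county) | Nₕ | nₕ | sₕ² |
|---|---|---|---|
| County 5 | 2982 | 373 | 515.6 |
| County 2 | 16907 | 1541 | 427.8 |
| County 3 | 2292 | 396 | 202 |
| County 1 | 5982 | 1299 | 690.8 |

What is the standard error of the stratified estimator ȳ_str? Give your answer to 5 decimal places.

0.35506

Var(ȳ_str) = Σₕ Wₕ²(1 − fₕ)sₕ²/nₕ with Wₕ = Nₕ/N, N = 28163.
County 5: Wₕ = 0.10588361; term = 0.10588361²·(1 − 0.12508384)·515.6/373 = 0.013559009.
County 2: Wₕ = 0.60032667; term = 0.60032667²·(1 − 0.09114568)·427.8/1541 = 0.090930105.
County 3: Wₕ = 0.08138338; term = 0.08138338²·(1 − 0.17277487)·202/396 = 0.0027948036.
County 1: Wₕ = 0.21240635; term = 0.21240635²·(1 − 0.21715145)·690.8/1299 = 0.018782609.
Sum = 0.12606653.
SE = √(0.12606653) = 0.35506.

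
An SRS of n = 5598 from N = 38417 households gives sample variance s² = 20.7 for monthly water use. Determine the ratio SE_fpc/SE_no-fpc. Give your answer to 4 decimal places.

f = n/N = 5598/38417 = 0.14571674.
SE_no-fpc = √(s²/n) = 0.060809121; SE_fpc = √((1−f)s²/n) = 0.056204317.
Ratio = √(1−f) = 0.92427445.

0.9243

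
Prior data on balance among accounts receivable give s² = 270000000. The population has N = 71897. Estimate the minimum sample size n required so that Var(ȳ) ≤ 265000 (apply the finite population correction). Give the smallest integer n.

1005

Without fpc, n₀ = s²/D = 270000000/265000 = 1018.8679.
With fpc, (1 − n/N)·s²/n ≤ D requires n ≥ n₀/(1 + n₀/N) = 1018.8679/(1 + 1018.8679/71897) = 1004.6311.
Rounding up, n = 1005.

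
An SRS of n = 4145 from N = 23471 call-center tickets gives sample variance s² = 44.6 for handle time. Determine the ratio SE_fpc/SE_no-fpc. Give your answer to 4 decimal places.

f = n/N = 4145/23471 = 0.17660091.
SE_no-fpc = √(s²/n) = 0.10373019; SE_fpc = √((1−f)s²/n) = 0.094126162.
Ratio = √(1−f) = 0.90741341.

0.9074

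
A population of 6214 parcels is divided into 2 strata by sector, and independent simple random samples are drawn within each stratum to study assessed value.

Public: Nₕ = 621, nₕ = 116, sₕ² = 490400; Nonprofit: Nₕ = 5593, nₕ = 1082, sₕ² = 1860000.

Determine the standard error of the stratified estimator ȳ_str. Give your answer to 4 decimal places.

Var(ȳ_str) = Σₕ Wₕ²(1 − fₕ)sₕ²/nₕ with Wₕ = Nₕ/N, N = 6214.
Public: Wₕ = 0.09993563; term = 0.09993563²·(1 − 0.18679549)·490400/116 = 34.334676.
Nonprofit: Wₕ = 0.90006437; term = 0.90006437²·(1 − 0.19345611)·1860000/1082 = 1123.2097.
Sum = 1157.5444.
SE = √(1157.5444) = 34.0227.

34.0227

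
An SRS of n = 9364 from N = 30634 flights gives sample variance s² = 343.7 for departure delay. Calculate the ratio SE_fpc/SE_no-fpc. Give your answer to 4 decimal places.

f = n/N = 9364/30634 = 0.30567343.
SE_no-fpc = √(s²/n) = 0.19158392; SE_fpc = √((1−f)s²/n) = 0.15963972.
Ratio = √(1−f) = 0.83326260.

0.8333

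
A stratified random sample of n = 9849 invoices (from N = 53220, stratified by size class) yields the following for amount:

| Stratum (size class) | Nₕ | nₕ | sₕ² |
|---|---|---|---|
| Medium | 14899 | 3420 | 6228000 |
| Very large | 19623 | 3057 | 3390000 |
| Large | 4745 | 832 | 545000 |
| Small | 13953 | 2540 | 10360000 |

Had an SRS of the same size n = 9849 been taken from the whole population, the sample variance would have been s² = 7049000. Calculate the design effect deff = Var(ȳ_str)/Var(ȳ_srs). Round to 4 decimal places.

Var(ȳ_str) = Σ Wₕ²(1−fₕ)sₕ²/nₕ with Wₕ = Nₕ/53220:
  Medium: (14899/53220)²·(1−3420/14899)·6228000/3420 = 109.9598
  Very large: (19623/53220)²·(1−3057/19623)·3390000/3057 = 127.27338
  Large: (4745/53220)²·(1−832/4745)·545000/832 = 4.2940738
  Small: (13953/53220)²·(1−2540/13953)·10360000/2540 = 229.32094
  → Var(ȳ_str) = 470.84819.
Var(ȳ_srs) = (1 − 9849/53220)·7049000/9849 = 583.25697.
deff = 470.84819 / 583.25697 = 0.8073.

0.8073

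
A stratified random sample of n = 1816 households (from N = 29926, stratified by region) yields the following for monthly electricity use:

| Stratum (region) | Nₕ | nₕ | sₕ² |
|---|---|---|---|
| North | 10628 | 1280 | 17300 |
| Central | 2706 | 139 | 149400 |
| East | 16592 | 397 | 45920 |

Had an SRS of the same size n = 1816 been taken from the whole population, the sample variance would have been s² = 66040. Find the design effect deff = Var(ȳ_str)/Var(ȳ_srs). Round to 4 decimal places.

Var(ȳ_str) = Σ Wₕ²(1−fₕ)sₕ²/nₕ with Wₕ = Nₕ/29926:
  North: (10628/29926)²·(1−1280/10628)·17300/1280 = 1.4993708
  Central: (2706/29926)²·(1−139/2706)·149400/139 = 8.3366605
  East: (16592/29926)²·(1−397/16592)·45920/397 = 34.705134
  → Var(ȳ_str) = 44.541165.
Var(ȳ_srs) = (1 − 1816/29926)·66040/1816 = 34.158862.
deff = 44.541165 / 34.158862 = 1.3039.

1.3039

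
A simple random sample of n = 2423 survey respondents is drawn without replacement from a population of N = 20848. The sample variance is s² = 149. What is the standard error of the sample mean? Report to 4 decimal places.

Under SRS without replacement, Var(ȳ) = (1 − f)·s²/n with f = n/N = 2423/20848 = 0.11622218.
Var(ȳ) = (1 − 0.11622218)·149/2423 = 0.88377782·0.061494016 = 0.054347047.
SE(ȳ) = √(0.054347047) = 0.2331.

0.2331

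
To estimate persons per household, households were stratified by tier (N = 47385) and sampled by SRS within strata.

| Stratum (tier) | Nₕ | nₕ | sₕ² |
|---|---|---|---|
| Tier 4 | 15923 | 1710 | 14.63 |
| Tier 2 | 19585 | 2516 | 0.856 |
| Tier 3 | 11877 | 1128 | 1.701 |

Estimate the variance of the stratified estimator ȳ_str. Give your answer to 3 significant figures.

9.99 × 10^-4

Var(ȳ_str) = Σₕ Wₕ²(1 − fₕ)sₕ²/nₕ with Wₕ = Nₕ/N, N = 47385.
Tier 4: Wₕ = 0.33603461; term = 0.33603461²·(1 − 0.10739182)·14.63/1710 = 8.6233715 × 10^-4.
Tier 2: Wₕ = 0.41331645; term = 0.41331645²·(1 − 0.12846566)·0.856/2516 = 5.0653914 × 10^-5.
Tier 3: Wₕ = 0.25064894; term = 0.25064894²·(1 − 0.09497348)·1.701/1128 = 8.5740945 × 10^-5.
Sum = 9.9873201 × 10^-4.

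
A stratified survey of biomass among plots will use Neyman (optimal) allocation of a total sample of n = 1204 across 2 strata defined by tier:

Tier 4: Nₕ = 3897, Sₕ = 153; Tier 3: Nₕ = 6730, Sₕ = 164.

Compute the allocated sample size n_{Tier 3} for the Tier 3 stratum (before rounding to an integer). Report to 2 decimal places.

781.71

Neyman allocation: nₕ = n·NₕSₕ / Σⱼ NⱼSⱼ.
Σ NⱼSⱼ = 3897·153 + 6730·164 = 1.699961 × 10^6.
n_{Tier 3} = 1204·6730·164 / (1.699961 × 10^6) = 781.71.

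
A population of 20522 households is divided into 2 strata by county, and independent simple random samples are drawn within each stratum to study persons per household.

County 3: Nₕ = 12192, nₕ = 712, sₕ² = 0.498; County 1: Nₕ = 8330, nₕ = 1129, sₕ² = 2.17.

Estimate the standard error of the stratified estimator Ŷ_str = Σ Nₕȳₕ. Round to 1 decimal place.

461.7

Var(Ŷ_str) = Σₕ Nₕ²(1 − fₕ)sₕ²/nₕ.
County 3: 12192²·(1 − 712/12192)·0.498/712 = 97896.28.
County 1: 8330²·(1 − 1129/8330)·2.17/1129 = 115293.18.
Sum = 213189.46.
SE = √(213189.46) = 461.7.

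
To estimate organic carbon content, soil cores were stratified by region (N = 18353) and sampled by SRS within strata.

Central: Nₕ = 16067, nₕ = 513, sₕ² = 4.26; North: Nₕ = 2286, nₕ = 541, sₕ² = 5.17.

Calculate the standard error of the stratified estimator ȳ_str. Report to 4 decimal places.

0.0792

Var(ȳ_str) = Σₕ Wₕ²(1 − fₕ)sₕ²/nₕ with Wₕ = Nₕ/N, N = 18353.
Central: Wₕ = 0.87544271; term = 0.87544271²·(1 − 0.03192880)·4.26/513 = 0.0061610537.
North: Wₕ = 0.12455729; term = 0.12455729²·(1 − 0.23665792)·5.17/541 = 1.1317508 × 10^-4.
Sum = 0.0062742288.
SE = √(0.0062742288) = 0.0792.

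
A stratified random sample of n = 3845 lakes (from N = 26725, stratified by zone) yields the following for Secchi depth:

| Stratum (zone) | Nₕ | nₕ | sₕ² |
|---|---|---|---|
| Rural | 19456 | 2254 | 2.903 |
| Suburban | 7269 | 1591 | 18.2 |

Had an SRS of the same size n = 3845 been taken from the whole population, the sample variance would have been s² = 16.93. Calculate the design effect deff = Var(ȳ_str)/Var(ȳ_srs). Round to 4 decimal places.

Var(ȳ_str) = Σ Wₕ²(1−fₕ)sₕ²/nₕ with Wₕ = Nₕ/26725:
  Rural: (19456/26725)²·(1−2254/19456)·2.903/2254 = 6.0351796 × 10^-4
  Suburban: (7269/26725)²·(1−1591/7269)·18.2/1591 = 6.6105233 × 10^-4
  → Var(ȳ_str) = 0.0012645703.
Var(ȳ_srs) = (1 − 3845/26725)·16.93/3845 = 0.0037696317.
deff = 0.0012645703 / 0.0037696317 = 0.3355.

0.3355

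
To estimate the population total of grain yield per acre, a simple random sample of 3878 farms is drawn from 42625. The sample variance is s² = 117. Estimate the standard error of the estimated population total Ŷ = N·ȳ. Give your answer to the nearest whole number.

7059

Var(Ŷ) = N²·Var(ȳ) = N²·(1 − n/N)·s²/n.
f = 3878/42625 = 0.09097947; Var(ȳ) = 0.90902053·117/3878 = 0.027425323.
Var(Ŷ) = 42625² · 0.027425323 = 4.9828812 × 10^7.
SE(Ŷ) = √(4.9828812 × 10^7) = 7059.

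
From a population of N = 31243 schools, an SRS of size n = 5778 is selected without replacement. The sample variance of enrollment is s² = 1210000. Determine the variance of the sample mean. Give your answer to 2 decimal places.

Under SRS without replacement, Var(ȳ) = (1 − f)·s²/n with f = n/N = 5778/31243 = 0.18493743.
Var(ȳ) = (1 − 0.18493743)·1210000/5778 = 0.81506257·209.41502 = 170.68635.

170.69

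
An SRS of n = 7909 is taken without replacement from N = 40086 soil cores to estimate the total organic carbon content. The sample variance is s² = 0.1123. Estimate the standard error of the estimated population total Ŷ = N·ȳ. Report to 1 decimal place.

135.3

Var(Ŷ) = N²·Var(ȳ) = N²·(1 − n/N)·s²/n.
f = 7909/40086 = 0.19730080; Var(ȳ) = 0.80269920·0.1123/7909 = 1.1397537 × 10^-5.
Var(Ŷ) = 40086² · (1.1397537 × 10^-5) = 18314.559.
SE(Ŷ) = √(18314.559) = 135.3.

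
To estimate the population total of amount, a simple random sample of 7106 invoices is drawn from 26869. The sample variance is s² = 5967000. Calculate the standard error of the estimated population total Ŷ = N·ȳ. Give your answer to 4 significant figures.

Var(Ŷ) = N²·Var(ȳ) = N²·(1 − n/N)·s²/n.
f = 7106/26869 = 0.26446835; Var(ȳ) = 0.73553165·5967000/7106 = 617.63543.
Var(Ŷ) = 26869² · 617.63543 = 4.4589767 × 10^11.
SE(Ŷ) = √(4.4589767 × 10^11) = 667800.

667800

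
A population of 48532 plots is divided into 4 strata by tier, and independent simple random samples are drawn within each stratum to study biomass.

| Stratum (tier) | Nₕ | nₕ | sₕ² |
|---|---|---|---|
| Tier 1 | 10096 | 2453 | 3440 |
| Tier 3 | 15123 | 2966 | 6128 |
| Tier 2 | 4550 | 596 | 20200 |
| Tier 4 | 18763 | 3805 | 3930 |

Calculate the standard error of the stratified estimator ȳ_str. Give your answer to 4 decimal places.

Var(ȳ_str) = Σₕ Wₕ²(1 − fₕ)sₕ²/nₕ with Wₕ = Nₕ/N, N = 48532.
Tier 1: Wₕ = 0.20802769; term = 0.20802769²·(1 − 0.24296751)·3440/2453 = 0.045942827.
Tier 3: Wₕ = 0.31160884; term = 0.31160884²·(1 − 0.19612511)·6128/2966 = 0.16127075.
Tier 2: Wₕ = 0.09375258; term = 0.09375258²·(1 − 0.13098901)·20200/596 = 0.25887898.
Tier 4: Wₕ = 0.38661090; term = 0.38661090²·(1 − 0.20279273)·3930/3805 = 0.12307145.
Sum = 0.58916401.
SE = √(0.58916401) = 0.7676.

0.7676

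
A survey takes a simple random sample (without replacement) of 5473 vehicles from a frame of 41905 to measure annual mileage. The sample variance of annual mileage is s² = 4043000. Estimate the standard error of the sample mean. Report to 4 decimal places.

25.3424

Under SRS without replacement, Var(ȳ) = (1 − f)·s²/n with f = n/N = 5473/41905 = 0.13060494.
Var(ȳ) = (1 − 0.13060494)·4043000/5473 = 0.86939506·738.71734 = 642.23721.
SE(ȳ) = √(642.23721) = 25.3424.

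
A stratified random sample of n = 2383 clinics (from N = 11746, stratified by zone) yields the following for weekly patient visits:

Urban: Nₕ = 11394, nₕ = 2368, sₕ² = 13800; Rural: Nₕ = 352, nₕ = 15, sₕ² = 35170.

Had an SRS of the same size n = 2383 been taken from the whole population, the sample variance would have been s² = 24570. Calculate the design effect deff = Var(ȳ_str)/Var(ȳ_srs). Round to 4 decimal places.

Var(ȳ_str) = Σ Wₕ²(1−fₕ)sₕ²/nₕ with Wₕ = Nₕ/11746:
  Urban: (11394/11746)²·(1−2368/11394)·13800/2368 = 4.3439912
  Rural: (352/11746)²·(1−15/352)·35170/15 = 2.0159218
  → Var(ȳ_str) = 6.359913.
Var(ȳ_srs) = (1 − 2383/11746)·24570/2383 = 8.218757.
deff = 6.359913 / 8.218757 = 0.7738.

0.7738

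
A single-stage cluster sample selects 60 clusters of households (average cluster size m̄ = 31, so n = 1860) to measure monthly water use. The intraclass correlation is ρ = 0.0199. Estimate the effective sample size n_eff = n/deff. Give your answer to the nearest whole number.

deff = 1 + (31 − 1)·0.0199 = 1 + 0.597 = 1.597.
n_eff = 1860 / 1.597 = 1165.

1165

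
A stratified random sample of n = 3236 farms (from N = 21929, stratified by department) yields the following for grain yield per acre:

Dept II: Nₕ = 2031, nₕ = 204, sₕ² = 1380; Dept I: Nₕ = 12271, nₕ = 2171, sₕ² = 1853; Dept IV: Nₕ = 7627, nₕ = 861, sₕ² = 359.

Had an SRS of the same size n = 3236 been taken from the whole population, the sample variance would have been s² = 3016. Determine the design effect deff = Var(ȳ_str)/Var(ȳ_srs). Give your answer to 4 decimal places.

Var(ȳ_str) = Σ Wₕ²(1−fₕ)sₕ²/nₕ with Wₕ = Nₕ/21929:
  Dept II: (2031/21929)²·(1−204/2031)·1380/204 = 0.052198706
  Dept I: (12271/21929)²·(1−2171/12271)·1853/2171 = 0.21997801
  Dept IV: (7627/21929)²·(1−861/7627)·359/861 = 0.044744471
  → Var(ȳ_str) = 0.31692119.
Var(ȳ_srs) = (1 − 3236/21929)·3016/3236 = 0.79448006.
deff = 0.31692119 / 0.79448006 = 0.3989.

0.3989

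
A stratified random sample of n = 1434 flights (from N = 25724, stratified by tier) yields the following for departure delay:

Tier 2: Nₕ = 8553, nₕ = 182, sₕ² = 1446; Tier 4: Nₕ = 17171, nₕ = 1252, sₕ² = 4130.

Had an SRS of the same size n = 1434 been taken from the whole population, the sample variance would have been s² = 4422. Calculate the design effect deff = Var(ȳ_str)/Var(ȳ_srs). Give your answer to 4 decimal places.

0.7632

Var(ȳ_str) = Σ Wₕ²(1−fₕ)sₕ²/nₕ with Wₕ = Nₕ/25724:
  Tier 2: (8553/25724)²·(1−182/8553)·1446/182 = 0.85963822
  Tier 4: (17171/25724)²·(1−1252/17171)·4130/1252 = 1.3626367
  → Var(ȳ_str) = 2.2222749.
Var(ȳ_srs) = (1 − 1434/25724)·4422/1434 = 2.9117803.
deff = 2.2222749 / 2.9117803 = 0.7632.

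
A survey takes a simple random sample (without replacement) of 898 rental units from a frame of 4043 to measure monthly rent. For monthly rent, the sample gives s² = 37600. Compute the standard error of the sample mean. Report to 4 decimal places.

5.7071

Under SRS without replacement, Var(ȳ) = (1 − f)·s²/n with f = n/N = 898/4043 = 0.22211229.
Var(ȳ) = (1 − 0.22211229)·37600/898 = 0.77788771·41.870824 = 32.570799.
SE(ȳ) = √(32.570799) = 5.7071.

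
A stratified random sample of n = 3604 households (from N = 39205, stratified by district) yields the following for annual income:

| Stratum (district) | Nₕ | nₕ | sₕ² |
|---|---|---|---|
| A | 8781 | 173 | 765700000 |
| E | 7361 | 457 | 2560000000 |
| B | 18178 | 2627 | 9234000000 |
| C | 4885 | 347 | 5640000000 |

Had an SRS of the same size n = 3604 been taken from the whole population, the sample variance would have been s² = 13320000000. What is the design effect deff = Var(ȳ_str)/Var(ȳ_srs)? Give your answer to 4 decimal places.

Var(ȳ_str) = Σ Wₕ²(1−fₕ)sₕ²/nₕ with Wₕ = Nₕ/39205:
  A: (8781/39205)²·(1−173/8781)·765700000/173 = 217658.62
  E: (7361/39205)²·(1−457/7361)·2560000000/457 = 185215.98
  B: (18178/39205)²·(1−2627/18178)·9234000000/2627 = 646474.35
  C: (4885/39205)²·(1−347/4885)·5640000000/347 = 234420.6
  → Var(ȳ_str) = 1.2837696 × 10^6.
Var(ȳ_srs) = (1 − 3604/39205)·13320000000/3604 = 3.3561409 × 10^6.
deff = (1.2837696 × 10^6) / (3.3561409 × 10^6) = 0.3825.

0.3825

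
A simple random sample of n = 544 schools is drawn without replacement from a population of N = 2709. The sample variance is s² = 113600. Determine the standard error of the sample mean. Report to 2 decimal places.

12.92

Under SRS without replacement, Var(ȳ) = (1 − f)·s²/n with f = n/N = 544/2709 = 0.20081211.
Var(ȳ) = (1 − 0.20081211)·113600/544 = 0.79918789·208.82353 = 166.88924.
SE(ȳ) = √(166.88924) = 12.92.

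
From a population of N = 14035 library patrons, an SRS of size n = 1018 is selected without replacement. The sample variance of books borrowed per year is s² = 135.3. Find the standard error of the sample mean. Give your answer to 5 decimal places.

Under SRS without replacement, Var(ȳ) = (1 − f)·s²/n with f = n/N = 1018/14035 = 0.07253295.
Var(ȳ) = (1 − 0.07253295)·135.3/1018 = 0.92746705·0.13290766 = 0.12326748.
SE(ȳ) = √(0.12326748) = 0.35109.

0.35109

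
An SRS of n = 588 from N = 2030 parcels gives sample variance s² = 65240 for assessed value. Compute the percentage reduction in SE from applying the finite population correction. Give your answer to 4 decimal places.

f = n/N = 588/2030 = 0.28965517.
SE_no-fpc = √(s²/n) = 10.533394; SE_fpc = √((1−f)s²/n) = 8.8777503.
Ratio = √(1−f) = 0.84281957. Reduction = 100·(1 − 0.84281957) = 15.7180%.

15.7180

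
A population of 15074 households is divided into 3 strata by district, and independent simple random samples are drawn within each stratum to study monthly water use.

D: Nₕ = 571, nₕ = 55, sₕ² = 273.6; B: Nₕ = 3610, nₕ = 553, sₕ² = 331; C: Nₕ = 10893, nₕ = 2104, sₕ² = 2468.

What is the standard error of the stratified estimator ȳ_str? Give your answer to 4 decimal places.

Var(ȳ_str) = Σₕ Wₕ²(1 − fₕ)sₕ²/nₕ with Wₕ = Nₕ/N, N = 15074.
D: Wₕ = 0.03787979; term = 0.03787979²·(1 − 0.09632224)·273.6/55 = 0.0064503338.
B: Wₕ = 0.23948521; term = 0.23948521²·(1 − 0.15318560)·331/553 = 0.029070231.
C: Wₕ = 0.72263500; term = 0.72263500²·(1 − 0.19315157)·2468/2104 = 0.4942303.
Sum = 0.52975086.
SE = √(0.52975086) = 0.7278.

0.7278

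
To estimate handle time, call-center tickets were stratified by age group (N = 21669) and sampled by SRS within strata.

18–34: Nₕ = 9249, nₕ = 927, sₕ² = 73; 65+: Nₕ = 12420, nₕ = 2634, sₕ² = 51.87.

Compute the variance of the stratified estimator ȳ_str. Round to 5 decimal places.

Var(ȳ_str) = Σₕ Wₕ²(1 − fₕ)sₕ²/nₕ with Wₕ = Nₕ/N, N = 21669.
18–34: Wₕ = 0.42683096; term = 0.42683096²·(1 − 0.10022705)·73/927 = 0.01290886.
65+: Wₕ = 0.57316904; term = 0.57316904²·(1 − 0.21207729)·51.87/2634 = 0.0050974098.
Sum = 0.01800627.

0.01801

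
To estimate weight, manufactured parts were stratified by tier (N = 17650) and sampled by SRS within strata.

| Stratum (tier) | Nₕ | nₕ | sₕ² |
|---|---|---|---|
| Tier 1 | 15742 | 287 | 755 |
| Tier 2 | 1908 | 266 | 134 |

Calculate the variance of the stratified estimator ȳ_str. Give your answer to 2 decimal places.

2.06

Var(ȳ_str) = Σₕ Wₕ²(1 − fₕ)sₕ²/nₕ with Wₕ = Nₕ/N, N = 17650.
Tier 1: Wₕ = 0.89189802; term = 0.89189802²·(1 − 0.01823148)·755/287 = 2.0544925.
Tier 2: Wₕ = 0.10810198; term = 0.10810198²·(1 − 0.13941300)·134/266 = 0.0050662342.
Sum = 2.0595587.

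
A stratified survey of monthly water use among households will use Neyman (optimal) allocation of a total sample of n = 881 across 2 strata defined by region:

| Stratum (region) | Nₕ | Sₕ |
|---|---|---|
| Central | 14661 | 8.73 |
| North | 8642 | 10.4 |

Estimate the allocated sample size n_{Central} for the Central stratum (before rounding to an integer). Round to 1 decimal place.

Neyman allocation: nₕ = n·NₕSₕ / Σⱼ NⱼSⱼ.
Σ NⱼSⱼ = 14661·8.73 + 8642·10.4 = 217867.33.
n_{Central} = 881·14661·8.73 / 217867.33 = 517.6.

517.6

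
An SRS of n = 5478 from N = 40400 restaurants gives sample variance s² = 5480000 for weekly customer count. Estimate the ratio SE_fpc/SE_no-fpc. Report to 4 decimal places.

0.9297

f = n/N = 5478/40400 = 0.13559406.
SE_no-fpc = √(s²/n) = 31.628549; SE_fpc = √((1−f)s²/n) = 29.406148.
Ratio = √(1−f) = 0.92973434.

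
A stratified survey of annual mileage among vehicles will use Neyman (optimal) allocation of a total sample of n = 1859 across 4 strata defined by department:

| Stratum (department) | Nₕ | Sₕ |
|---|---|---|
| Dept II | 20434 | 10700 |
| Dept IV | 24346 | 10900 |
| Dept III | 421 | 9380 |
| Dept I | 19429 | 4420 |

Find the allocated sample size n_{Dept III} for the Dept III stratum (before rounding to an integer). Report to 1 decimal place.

12.8

Neyman allocation: nₕ = n·NₕSₕ / Σⱼ NⱼSⱼ.
Σ NⱼSⱼ = 20434·10700 + 24346·10900 + 421·9380 + 19429·4420 = 5.7384036 × 10^8.
n_{Dept III} = 1859·421·9380 / (5.7384036 × 10^8) = 12.8.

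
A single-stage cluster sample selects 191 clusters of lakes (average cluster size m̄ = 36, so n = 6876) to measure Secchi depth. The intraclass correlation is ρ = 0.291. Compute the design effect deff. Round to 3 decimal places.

deff = 1 + (36 − 1)·0.291 = 1 + 10.185 = 11.185.

11.185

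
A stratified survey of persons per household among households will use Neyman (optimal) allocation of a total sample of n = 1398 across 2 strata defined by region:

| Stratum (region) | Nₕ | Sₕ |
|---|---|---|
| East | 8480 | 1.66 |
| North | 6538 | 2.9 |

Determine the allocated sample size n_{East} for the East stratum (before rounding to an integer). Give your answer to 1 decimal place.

595.7

Neyman allocation: nₕ = n·NₕSₕ / Σⱼ NⱼSⱼ.
Σ NⱼSⱼ = 8480·1.66 + 6538·2.9 = 33037.
n_{East} = 1398·8480·1.66 / 33037 = 595.7.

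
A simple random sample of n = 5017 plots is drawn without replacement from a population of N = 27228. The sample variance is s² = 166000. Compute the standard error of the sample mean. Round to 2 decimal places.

Under SRS without replacement, Var(ȳ) = (1 − f)·s²/n with f = n/N = 5017/27228 = 0.18425885.
Var(ȳ) = (1 − 0.18425885)·166000/5017 = 0.81574115·33.087502 = 26.990837.
SE(ȳ) = √(26.990837) = 5.20.

5.20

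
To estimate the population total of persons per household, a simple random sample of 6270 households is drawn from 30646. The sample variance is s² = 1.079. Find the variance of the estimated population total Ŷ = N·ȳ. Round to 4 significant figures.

Var(Ŷ) = N²·Var(ȳ) = N²·(1 − n/N)·s²/n.
f = 6270/30646 = 0.20459440; Var(ȳ) = 0.79540560·1.079/6270 = 1.368808 × 10^-4.
Var(Ŷ) = 30646² · (1.368808 × 10^-4) = 128555.34.

128600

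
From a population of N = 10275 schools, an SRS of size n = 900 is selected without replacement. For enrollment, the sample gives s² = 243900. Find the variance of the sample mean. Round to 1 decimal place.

Under SRS without replacement, Var(ȳ) = (1 − f)·s²/n with f = n/N = 900/10275 = 0.08759124.
Var(ȳ) = (1 − 0.08759124)·243900/900 = 0.91240876·271 = 247.26277.

247.3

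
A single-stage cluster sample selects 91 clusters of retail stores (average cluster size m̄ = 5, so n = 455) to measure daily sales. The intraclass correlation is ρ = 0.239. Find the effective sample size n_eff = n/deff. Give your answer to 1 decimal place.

232.6

deff = 1 + (5 − 1)·0.239 = 1 + 0.956 = 1.956.
n_eff = 455 / 1.956 = 232.6.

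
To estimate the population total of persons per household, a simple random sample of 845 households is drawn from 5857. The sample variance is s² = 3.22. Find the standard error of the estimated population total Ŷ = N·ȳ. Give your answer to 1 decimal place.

Var(Ŷ) = N²·Var(ȳ) = N²·(1 − n/N)·s²/n.
f = 845/5857 = 0.14427181; Var(ȳ) = 0.85572819·3.22/845 = 0.0032608814.
Var(Ŷ) = 5857² · 0.0032608814 = 111862.74.
SE(Ŷ) = √(111862.74) = 334.5.

334.5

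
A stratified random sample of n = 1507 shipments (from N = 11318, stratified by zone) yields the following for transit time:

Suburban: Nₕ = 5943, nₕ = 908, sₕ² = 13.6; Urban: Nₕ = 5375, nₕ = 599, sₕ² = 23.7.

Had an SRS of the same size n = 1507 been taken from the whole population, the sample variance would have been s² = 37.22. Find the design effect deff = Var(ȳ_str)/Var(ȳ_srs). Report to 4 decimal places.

0.5338

Var(ȳ_str) = Σ Wₕ²(1−fₕ)sₕ²/nₕ with Wₕ = Nₕ/11318:
  Suburban: (5943/11318)²·(1−908/5943)·13.6/908 = 0.0034987981
  Urban: (5375/11318)²·(1−599/5375)·23.7/599 = 0.0079291189
  → Var(ȳ_str) = 0.011427917.
Var(ȳ_srs) = (1 − 1507/11318)·37.22/1507 = 0.021409509.
deff = 0.011427917 / 0.021409509 = 0.5338.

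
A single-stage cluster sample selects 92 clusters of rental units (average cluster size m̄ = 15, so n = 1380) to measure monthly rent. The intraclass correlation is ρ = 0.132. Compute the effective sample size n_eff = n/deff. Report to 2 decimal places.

deff = 1 + (15 − 1)·0.132 = 1 + 1.848 = 2.848.
n_eff = 1380 / 2.848 = 484.55.

484.55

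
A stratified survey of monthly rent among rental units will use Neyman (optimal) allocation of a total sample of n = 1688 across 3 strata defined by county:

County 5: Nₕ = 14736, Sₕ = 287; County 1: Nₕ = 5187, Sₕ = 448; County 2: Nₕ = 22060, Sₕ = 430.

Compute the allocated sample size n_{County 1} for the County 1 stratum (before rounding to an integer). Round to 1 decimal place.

Neyman allocation: nₕ = n·NₕSₕ / Σⱼ NⱼSⱼ.
Σ NⱼSⱼ = 14736·287 + 5187·448 + 22060·430 = 1.6038808 × 10^7.
n_{County 1} = 1688·5187·448 / (1.6038808 × 10^7) = 244.6.

244.6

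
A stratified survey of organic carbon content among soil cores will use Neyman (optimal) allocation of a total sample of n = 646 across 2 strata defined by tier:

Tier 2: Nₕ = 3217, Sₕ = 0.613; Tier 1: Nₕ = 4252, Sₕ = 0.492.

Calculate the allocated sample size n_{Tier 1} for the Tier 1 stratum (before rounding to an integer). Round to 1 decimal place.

Neyman allocation: nₕ = n·NₕSₕ / Σⱼ NⱼSⱼ.
Σ NⱼSⱼ = 3217·0.613 + 4252·0.492 = 4064.005.
n_{Tier 1} = 646·4252·0.492 / 4064.005 = 332.5.

332.5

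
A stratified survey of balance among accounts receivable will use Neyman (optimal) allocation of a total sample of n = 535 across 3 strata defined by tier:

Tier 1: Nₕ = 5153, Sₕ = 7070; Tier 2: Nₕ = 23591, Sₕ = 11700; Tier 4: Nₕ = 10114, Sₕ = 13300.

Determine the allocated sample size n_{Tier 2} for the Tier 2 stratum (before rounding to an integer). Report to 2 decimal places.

Neyman allocation: nₕ = n·NₕSₕ / Σⱼ NⱼSⱼ.
Σ NⱼSⱼ = 5153·7070 + 23591·11700 + 10114·13300 = 4.4696261 × 10^8.
n_{Tier 2} = 535·23591·11700 / (4.4696261 × 10^8) = 330.38.

330.38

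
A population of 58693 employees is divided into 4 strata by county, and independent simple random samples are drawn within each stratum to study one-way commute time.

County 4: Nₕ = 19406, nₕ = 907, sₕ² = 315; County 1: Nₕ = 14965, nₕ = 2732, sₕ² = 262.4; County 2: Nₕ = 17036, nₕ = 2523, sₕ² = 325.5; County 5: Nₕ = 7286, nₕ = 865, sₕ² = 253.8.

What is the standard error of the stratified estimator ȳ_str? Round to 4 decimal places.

Var(ȳ_str) = Σₕ Wₕ²(1 − fₕ)sₕ²/nₕ with Wₕ = Nₕ/N, N = 58693.
County 4: Wₕ = 0.33063568; term = 0.33063568²·(1 − 0.04673812)·315/907 = 0.036192196.
County 1: Wₕ = 0.25497078; term = 0.25497078²·(1 − 0.18255931)·262.4/2732 = 0.0051041122.
County 2: Wₕ = 0.29025608; term = 0.29025608²·(1 − 0.14809815)·325.5/2523 = 0.0092594662.
County 5: Wₕ = 0.12413746; term = 0.12413746²·(1 − 0.11872083)·253.8/865 = 0.0039846917.
Sum = 0.054540466.
SE = √(0.054540466) = 0.2335.

0.2335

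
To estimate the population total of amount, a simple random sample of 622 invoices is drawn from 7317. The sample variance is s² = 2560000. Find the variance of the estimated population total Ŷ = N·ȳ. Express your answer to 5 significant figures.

2.0162 × 10^11

Var(Ŷ) = N²·Var(ȳ) = N²·(1 − n/N)·s²/n.
f = 622/7317 = 0.08500752; Var(ȳ) = 0.91499248·2560000/622 = 3765.8855.
Var(Ŷ) = 7317² · 3765.8855 = 2.0161982 × 10^11.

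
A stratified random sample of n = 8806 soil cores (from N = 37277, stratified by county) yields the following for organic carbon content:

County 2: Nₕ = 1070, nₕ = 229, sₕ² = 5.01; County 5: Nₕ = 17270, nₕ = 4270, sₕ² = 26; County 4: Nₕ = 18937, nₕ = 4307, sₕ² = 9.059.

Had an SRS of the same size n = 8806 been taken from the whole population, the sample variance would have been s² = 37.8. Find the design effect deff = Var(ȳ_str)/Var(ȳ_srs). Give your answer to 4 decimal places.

0.4323

Var(ȳ_str) = Σ Wₕ²(1−fₕ)sₕ²/nₕ with Wₕ = Nₕ/37277:
  County 2: (1070/37277)²·(1−229/1070)·5.01/229 = 1.4167725 × 10^-5
  County 5: (17270/37277)²·(1−4270/17270)·26/4270 = 9.8378287 × 10^-4
  County 4: (18937/37277)²·(1−4307/18937)·9.059/4307 = 4.1935226 × 10^-4
  → Var(ȳ_str) = 0.0014173029.
Var(ȳ_srs) = (1 − 8806/37277)·37.8/8806 = 0.0032784977.
deff = 0.0014173029 / 0.0032784977 = 0.4323.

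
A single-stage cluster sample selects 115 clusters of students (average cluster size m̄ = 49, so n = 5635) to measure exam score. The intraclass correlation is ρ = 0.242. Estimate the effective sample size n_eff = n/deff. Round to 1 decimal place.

446.7

deff = 1 + (49 − 1)·0.242 = 1 + 11.616 = 12.616.
n_eff = 5635 / 12.616 = 446.7.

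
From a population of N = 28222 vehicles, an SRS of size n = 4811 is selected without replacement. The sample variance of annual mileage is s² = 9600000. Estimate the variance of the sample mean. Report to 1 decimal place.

Under SRS without replacement, Var(ȳ) = (1 − f)·s²/n with f = n/N = 4811/28222 = 0.17046985.
Var(ȳ) = (1 − 0.17046985)·9600000/4811 = 0.82953015·1995.4271 = 1655.267.

1655.3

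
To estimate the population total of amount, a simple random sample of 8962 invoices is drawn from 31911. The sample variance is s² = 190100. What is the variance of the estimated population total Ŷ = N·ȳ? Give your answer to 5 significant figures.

1.5534 × 10^10

Var(Ŷ) = N²·Var(ȳ) = N²·(1 − n/N)·s²/n.
f = 8962/31911 = 0.28084360; Var(ȳ) = 0.71915640·190100/8962 = 15.25459.
Var(Ŷ) = 31911² · 15.25459 = 1.5533931 × 10^10.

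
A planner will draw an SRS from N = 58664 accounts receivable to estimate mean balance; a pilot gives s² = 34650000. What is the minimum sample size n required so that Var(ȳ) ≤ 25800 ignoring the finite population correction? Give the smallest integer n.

Without fpc, n₀ = s²/D = 34650000/25800 = 1343.0233.
Rounding up, n = 1344.

1344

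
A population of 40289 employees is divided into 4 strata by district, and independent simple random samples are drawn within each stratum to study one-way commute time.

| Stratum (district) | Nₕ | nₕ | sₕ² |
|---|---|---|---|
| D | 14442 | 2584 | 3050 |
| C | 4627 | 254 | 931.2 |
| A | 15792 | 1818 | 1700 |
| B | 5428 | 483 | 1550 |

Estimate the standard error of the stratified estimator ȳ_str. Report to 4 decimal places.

0.5920

Var(ȳ_str) = Σₕ Wₕ²(1 − fₕ)sₕ²/nₕ with Wₕ = Nₕ/N, N = 40289.
D: Wₕ = 0.35846013; term = 0.35846013²·(1 − 0.17892259)·3050/2584 = 0.12452976.
C: Wₕ = 0.11484524; term = 0.11484524²·(1 − 0.05489518)·931.2/254 = 0.0456999.
A: Wₕ = 0.39196803; term = 0.39196803²·(1 − 0.11512158)·1700/1818 = 0.12712763.
B: Wₕ = 0.13472660; term = 0.13472660²·(1 − 0.08898305)·1550/483 = 0.053066168.
Sum = 0.35042346.
SE = √(0.35042346) = 0.5920.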